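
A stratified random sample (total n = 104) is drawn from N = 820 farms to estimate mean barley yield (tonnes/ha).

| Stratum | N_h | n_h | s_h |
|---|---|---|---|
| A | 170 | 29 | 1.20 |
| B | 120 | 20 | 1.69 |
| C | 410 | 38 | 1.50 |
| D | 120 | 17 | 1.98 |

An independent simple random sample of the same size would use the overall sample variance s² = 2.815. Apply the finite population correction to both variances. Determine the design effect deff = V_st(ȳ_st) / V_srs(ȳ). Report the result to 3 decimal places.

deff ≈ 0.930

V̂(ȳ_st) = Σ W_h² (1 − n_h/N_h) s_h²/n_h, with W_h = N_h/N and N = 820:
  stratum A: (170/820)²·(1 − 29/170)·1.20²/29 = 0.00177013
  stratum B: (120/820)²·(1 − 20/120)·1.69²/20 = 0.00254857
  stratum C: (410/820)²·(1 − 38/410)·1.50²/38 = 0.0134307
  stratum D: (120/820)²·(1 − 17/120)·1.98²/17 = 0.00423909
V_st = 0.0219885
V_srs = (1 − 104/820)·2.815/104 = 0.0236344
deff = V_st / V_srs = 0.0219885/0.0236344 = 0.9304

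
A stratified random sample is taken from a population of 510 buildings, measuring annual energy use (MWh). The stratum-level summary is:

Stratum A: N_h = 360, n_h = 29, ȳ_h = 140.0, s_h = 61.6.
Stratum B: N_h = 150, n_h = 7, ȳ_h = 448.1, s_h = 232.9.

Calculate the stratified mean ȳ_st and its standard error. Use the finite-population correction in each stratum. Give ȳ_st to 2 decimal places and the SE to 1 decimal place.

ȳ_st ≈ 230.62, SE ≈ 26.4

ȳ_st = Σ W_h ȳ_h = (360·140.0 + 150·448.1)/510 = 230.61765
V̂(ȳ_st) = Σ W_h² (1 − n_h/N_h) s_h²/n_h, with W_h = N_h/N and N = 510:
  stratum A: (360/510)²·(1 − 29/360)·61.6²/29 = 59.9451
  stratum B: (150/510)²·(1 − 7/150)·232.9²/7 = 639.04
V̂(ȳ_st) = 698.985
SE(ȳ_st) = √698.985 = 26.4383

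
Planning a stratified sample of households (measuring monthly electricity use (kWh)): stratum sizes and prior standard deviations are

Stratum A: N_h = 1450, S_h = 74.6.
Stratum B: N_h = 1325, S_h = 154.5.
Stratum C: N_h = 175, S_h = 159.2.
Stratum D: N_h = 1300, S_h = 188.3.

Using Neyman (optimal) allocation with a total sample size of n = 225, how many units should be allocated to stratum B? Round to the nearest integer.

Neyman allocation: n_h = n · N_h S_h / Σ N_i S_i, with n = 225.
  stratum A: N_h·S_h = 1450·74.6 = 108170.00
  stratum B: N_h·S_h = 1325·154.5 = 204712.50
  stratum C: N_h·S_h = 175·159.2 = 27860.00
  stratum D: N_h·S_h = 1300·188.3 = 244790.00
Σ N_h S_h = 585532.50
n for stratum B = 225·204712.50/585532.50 = 78.664 → 79

79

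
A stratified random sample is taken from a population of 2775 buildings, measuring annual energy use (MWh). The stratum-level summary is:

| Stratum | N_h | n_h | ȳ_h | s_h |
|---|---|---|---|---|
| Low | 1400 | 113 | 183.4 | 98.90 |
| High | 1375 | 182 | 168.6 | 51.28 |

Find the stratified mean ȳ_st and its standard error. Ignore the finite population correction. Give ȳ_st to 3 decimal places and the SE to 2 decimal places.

ȳ_st ≈ 176.067, SE ≈ 5.06

ȳ_st = Σ W_h ȳ_h = (1400·183.4 + 1375·168.6)/2775 = 176.06667
V̂(ȳ_st) = Σ W_h² s_h²/n_h, with W_h = N_h/N and N = 2775:
  stratum Low: (1400/2775)²·98.90²/113 = 22.0315
  stratum High: (1375/2775)²·51.28²/182 = 3.54735
V̂(ȳ_st) = 25.5789
SE(ȳ_st) = √25.5789 = 5.05755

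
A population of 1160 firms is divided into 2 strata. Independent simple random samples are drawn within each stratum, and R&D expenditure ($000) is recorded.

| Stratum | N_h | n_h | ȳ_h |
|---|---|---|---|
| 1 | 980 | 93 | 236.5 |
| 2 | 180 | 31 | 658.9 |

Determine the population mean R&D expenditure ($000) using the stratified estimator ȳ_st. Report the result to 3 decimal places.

ȳ_st ≈ 302.045

N = Σ N_h = 1160. Stratum weights W_h = N_h/N.
ȳ_st = (980·236.5 + 180·658.9) / 1160 = 302.04483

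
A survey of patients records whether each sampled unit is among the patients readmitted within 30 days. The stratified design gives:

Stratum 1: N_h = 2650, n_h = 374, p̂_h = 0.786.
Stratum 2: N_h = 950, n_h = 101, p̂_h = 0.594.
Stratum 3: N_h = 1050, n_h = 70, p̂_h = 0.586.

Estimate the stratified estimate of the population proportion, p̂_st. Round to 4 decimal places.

N = 4650; stratum weights W_h = N_h/N.
p̂_st = Σ W_h p̂_h = (2650·0.786 + 950·0.594 + 1050·0.586)/4650 = 0.70161

p̂_st ≈ 0.7016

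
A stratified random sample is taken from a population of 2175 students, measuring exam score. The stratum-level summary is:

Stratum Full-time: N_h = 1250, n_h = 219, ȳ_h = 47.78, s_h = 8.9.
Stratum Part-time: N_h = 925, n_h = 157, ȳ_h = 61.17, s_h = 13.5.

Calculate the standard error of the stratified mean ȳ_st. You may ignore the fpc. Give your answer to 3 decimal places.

SE(ȳ_st) ≈ 0.574

V̂(ȳ_st) = Σ W_h² s_h²/n_h, with W_h = N_h/N and N = 2175:
  stratum Full-time: (1250/2175)²·8.9²/219 = 0.119464
  stratum Part-time: (925/2175)²·13.5²/157 = 0.209958
V̂(ȳ_st) = 0.329422
SE(ȳ_st) = √0.329422 = 0.573953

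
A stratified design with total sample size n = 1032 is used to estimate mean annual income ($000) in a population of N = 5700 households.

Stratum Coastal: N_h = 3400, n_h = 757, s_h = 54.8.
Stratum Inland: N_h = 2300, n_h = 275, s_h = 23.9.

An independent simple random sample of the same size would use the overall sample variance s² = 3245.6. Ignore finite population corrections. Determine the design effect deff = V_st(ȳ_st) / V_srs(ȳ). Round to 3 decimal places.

deff ≈ 0.556

V̂(ȳ_st) = Σ W_h² s_h²/n_h, with W_h = N_h/N and N = 5700:
  stratum Coastal: (3400/5700)²·54.8²/757 = 1.41148
  stratum Inland: (2300/5700)²·23.9²/275 = 0.338196
V_st = 1.74967
V_srs = s²/n = 3245.6/1032 = 3.14496
deff = V_st / V_srs = 1.74967/3.14496 = 0.5563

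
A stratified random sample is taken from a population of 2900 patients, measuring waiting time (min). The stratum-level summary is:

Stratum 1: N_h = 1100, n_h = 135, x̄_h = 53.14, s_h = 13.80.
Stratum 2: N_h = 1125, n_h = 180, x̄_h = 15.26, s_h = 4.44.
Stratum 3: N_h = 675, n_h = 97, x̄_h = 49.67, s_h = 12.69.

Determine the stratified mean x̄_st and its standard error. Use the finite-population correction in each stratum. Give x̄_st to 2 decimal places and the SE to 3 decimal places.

x̄_st = Σ W_h x̄_h = (1100·53.14 + 1125·15.26 + 675·49.67)/2900 = 37.63750
V̂(x̄_st) = Σ W_h² (1 − n_h/N_h) s_h²/n_h, with W_h = N_h/N and N = 2900:
  stratum 1: (1100/2900)²·(1 − 135/1100)·13.80²/135 = 0.178053
  stratum 2: (1125/2900)²·(1 − 180/1125)·4.44²/180 = 0.0138446
  stratum 3: (675/2900)²·(1 − 97/675)·12.69²/97 = 0.0770171
V̂(x̄_st) = 0.268914
SE(x̄_st) = √0.268914 = 0.51857

x̄_st ≈ 37.64, SE ≈ 0.519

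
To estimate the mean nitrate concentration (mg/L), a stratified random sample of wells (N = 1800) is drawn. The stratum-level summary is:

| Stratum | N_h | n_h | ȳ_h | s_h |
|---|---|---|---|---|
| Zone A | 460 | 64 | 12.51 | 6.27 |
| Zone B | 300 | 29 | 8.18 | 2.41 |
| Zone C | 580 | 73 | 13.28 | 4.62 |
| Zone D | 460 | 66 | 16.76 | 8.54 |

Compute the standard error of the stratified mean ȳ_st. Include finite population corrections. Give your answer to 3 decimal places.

V̂(ȳ_st) = Σ W_h² (1 − n_h/N_h) s_h²/n_h, with W_h = N_h/N and N = 1800:
  stratum Zone A: (460/1800)²·(1 − 64/460)·6.27²/64 = 0.0345353
  stratum Zone B: (300/1800)²·(1 − 29/300)·2.41²/29 = 0.00502553
  stratum Zone C: (580/1800)²·(1 − 73/580)·4.62²/73 = 0.026537
  stratum Zone D: (460/1800)²·(1 − 66/460)·8.54²/66 = 0.0618131
V̂(ȳ_st) = 0.127911
SE(ȳ_st) = √0.127911 = 0.357646

SE(ȳ_st) ≈ 0.358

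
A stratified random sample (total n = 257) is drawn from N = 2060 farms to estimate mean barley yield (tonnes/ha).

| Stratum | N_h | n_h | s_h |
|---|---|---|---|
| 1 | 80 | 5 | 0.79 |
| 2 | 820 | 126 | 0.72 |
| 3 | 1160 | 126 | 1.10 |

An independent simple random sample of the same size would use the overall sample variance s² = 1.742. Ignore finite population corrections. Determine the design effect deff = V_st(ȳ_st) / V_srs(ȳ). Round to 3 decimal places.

V̂(ȳ_st) = Σ W_h² s_h²/n_h, with W_h = N_h/N and N = 2060:
  stratum 1: (80/2060)²·0.79²/5 = 0.000188248
  stratum 2: (820/2060)²·0.72²/126 = 0.00065191
  stratum 3: (1160/2060)²·1.10²/126 = 0.00304506
V_st = 0.00388522
V_srs = s²/n = 1.742/257 = 0.00677821
deff = V_st / V_srs = 0.00388522/0.00677821 = 0.5732

deff ≈ 0.573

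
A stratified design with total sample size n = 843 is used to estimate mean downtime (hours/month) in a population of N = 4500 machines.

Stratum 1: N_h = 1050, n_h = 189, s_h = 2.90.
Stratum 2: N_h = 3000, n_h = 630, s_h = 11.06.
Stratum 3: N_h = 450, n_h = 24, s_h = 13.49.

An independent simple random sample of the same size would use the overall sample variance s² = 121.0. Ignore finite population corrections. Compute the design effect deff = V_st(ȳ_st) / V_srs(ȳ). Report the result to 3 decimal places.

V̂(ȳ_st) = Σ W_h² s_h²/n_h, with W_h = N_h/N and N = 4500:
  stratum 1: (1050/4500)²·2.90²/189 = 0.00242263
  stratum 2: (3000/4500)²·11.06²/630 = 0.0862953
  stratum 3: (450/4500)²·13.49²/24 = 0.075825
V_st = 0.164543
V_srs = s²/n = 121.0/843 = 0.143535
deff = V_st / V_srs = 0.164543/0.143535 = 1.1464

deff ≈ 1.146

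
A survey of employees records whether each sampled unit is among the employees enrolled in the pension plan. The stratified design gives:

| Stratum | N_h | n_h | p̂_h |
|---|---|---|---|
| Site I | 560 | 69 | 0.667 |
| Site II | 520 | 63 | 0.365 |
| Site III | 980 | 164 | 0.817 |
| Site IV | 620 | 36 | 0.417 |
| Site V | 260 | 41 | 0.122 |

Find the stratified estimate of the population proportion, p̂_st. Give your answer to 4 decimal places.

p̂_st ≈ 0.5627

N = 2940; stratum weights W_h = N_h/N.
p̂_st = Σ W_h p̂_h = (560·0.667 + 520·0.365 + 980·0.817 + 620·0.417 + 260·0.122)/2940 = 0.56267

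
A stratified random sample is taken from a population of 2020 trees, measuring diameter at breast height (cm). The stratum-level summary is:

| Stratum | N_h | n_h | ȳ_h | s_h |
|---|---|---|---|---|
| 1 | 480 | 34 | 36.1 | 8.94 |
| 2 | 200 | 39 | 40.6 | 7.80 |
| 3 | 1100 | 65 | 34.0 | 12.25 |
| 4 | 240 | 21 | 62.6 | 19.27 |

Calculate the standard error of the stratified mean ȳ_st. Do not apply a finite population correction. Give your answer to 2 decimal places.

SE(ȳ_st) ≈ 1.04

V̂(ȳ_st) = Σ W_h² s_h²/n_h, with W_h = N_h/N and N = 2020:
  stratum 1: (480/2020)²·8.94²/34 = 0.132732
  stratum 2: (200/2020)²·7.80²/39 = 0.0152926
  stratum 3: (1100/2020)²·12.25²/65 = 0.684607
  stratum 4: (240/2020)²·19.27²/21 = 0.249611
V̂(ȳ_st) = 1.08224
SE(ȳ_st) = √1.08224 = 1.04031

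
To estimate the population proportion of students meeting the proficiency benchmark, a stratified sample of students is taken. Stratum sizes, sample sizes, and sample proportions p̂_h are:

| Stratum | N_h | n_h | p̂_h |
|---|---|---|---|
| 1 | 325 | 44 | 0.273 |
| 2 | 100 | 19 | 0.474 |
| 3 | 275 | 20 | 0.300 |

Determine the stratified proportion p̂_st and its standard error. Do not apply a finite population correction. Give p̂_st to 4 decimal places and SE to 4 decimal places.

N = 700; stratum weights W_h = N_h/N.
p̂_st = Σ W_h p̂_h = (325·0.273 + 100·0.474 + 275·0.300)/700 = 0.31232
V̂(p̂_st) = Σ W_h² p̂_h(1−p̂_h)/(n_h−1):
  stratum 1: (325/700)²·0.273·0.727/43 = 0.000994945
  stratum 2: (100/700)²·0.474·0.526/18 = 0.00028268
  stratum 3: (275/700)²·0.300·0.700/19 = 0.00170583
V̂(p̂_st) = 0.00298345; SE = √V̂ = 0.054621

p̂_st ≈ 0.3123, SE ≈ 0.0546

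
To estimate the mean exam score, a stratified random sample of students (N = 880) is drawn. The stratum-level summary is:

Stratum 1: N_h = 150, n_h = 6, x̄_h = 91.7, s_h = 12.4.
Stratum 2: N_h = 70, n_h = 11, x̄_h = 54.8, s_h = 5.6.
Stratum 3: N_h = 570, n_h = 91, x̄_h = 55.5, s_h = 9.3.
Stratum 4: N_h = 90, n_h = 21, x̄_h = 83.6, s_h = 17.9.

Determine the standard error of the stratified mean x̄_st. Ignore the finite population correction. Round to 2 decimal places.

SE(x̄_st) ≈ 1.15

V̂(x̄_st) = Σ W_h² s_h²/n_h, with W_h = N_h/N and N = 880:
  stratum 1: (150/880)²·12.4²/6 = 0.744576
  stratum 2: (70/880)²·5.6²/11 = 0.0180391
  stratum 3: (570/880)²·9.3²/91 = 0.398758
  stratum 4: (90/880)²·17.9²/21 = 0.15959
V̂(x̄_st) = 1.32096
SE(x̄_st) = √1.32096 = 1.14933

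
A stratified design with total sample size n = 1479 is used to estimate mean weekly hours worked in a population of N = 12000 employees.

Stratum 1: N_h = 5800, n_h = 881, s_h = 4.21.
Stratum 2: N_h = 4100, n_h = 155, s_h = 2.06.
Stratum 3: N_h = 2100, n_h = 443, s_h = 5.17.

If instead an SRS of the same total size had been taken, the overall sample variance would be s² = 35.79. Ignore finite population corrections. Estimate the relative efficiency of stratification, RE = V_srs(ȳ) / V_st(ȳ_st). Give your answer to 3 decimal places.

RE ≈ 2.484

V̂(ȳ_st) = Σ W_h² s_h²/n_h, with W_h = N_h/N and N = 12000:
  stratum 1: (5800/12000)²·4.21²/881 = 0.00469983
  stratum 2: (4100/12000)²·2.06²/155 = 0.00319601
  stratum 3: (2100/12000)²·5.17²/443 = 0.00184779
V_st = 0.00974363
V_srs = s²/n = 35.79/1479 = 0.0241988
Relative efficiency = V_srs / V_st = 0.0241988/0.00974363 = 2.4835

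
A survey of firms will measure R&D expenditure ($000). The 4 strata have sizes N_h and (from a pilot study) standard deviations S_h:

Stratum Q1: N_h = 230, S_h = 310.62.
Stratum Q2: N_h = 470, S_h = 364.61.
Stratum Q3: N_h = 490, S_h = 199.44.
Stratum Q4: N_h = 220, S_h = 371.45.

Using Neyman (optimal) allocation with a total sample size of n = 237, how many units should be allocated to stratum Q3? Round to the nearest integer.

Neyman allocation: n_h = n · N_h S_h / Σ N_i S_i, with n = 237.
  stratum Q1: N_h·S_h = 230·310.62 = 71442.60
  stratum Q2: N_h·S_h = 470·364.61 = 171366.70
  stratum Q3: N_h·S_h = 490·199.44 = 97725.60
  stratum Q4: N_h·S_h = 220·371.45 = 81719.00
Σ N_h S_h = 422253.90
n for stratum Q3 = 237·97725.60/422253.90 = 54.851 → 55

55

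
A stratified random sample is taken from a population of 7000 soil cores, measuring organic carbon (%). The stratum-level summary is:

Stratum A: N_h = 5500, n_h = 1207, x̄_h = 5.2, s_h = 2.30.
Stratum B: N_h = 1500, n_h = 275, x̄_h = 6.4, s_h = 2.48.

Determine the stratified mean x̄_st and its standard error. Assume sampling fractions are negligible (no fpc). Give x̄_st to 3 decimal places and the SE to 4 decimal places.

x̄_st ≈ 5.457, SE ≈ 0.0611

x̄_st = Σ W_h x̄_h = (5500·5.2 + 1500·6.4)/7000 = 5.45714
V̂(x̄_st) = Σ W_h² s_h²/n_h, with W_h = N_h/N and N = 7000:
  stratum A: (5500/7000)²·2.30²/1207 = 0.00270569
  stratum B: (1500/7000)²·2.48²/275 = 0.00102697
V̂(x̄_st) = 0.00373266
SE(x̄_st) = √0.00373266 = 0.0610955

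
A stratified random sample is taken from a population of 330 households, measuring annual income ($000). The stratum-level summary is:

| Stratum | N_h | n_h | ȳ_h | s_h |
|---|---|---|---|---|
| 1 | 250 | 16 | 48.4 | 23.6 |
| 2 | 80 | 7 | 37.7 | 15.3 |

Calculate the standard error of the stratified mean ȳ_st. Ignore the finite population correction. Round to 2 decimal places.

SE(ȳ_st) ≈ 4.68

V̂(ȳ_st) = Σ W_h² s_h²/n_h, with W_h = N_h/N and N = 330:
  stratum 1: (250/330)²·23.6²/16 = 19.9782
  stratum 2: (80/330)²·15.3²/7 = 1.96534
V̂(ȳ_st) = 21.9435
SE(ȳ_st) = √21.9435 = 4.68439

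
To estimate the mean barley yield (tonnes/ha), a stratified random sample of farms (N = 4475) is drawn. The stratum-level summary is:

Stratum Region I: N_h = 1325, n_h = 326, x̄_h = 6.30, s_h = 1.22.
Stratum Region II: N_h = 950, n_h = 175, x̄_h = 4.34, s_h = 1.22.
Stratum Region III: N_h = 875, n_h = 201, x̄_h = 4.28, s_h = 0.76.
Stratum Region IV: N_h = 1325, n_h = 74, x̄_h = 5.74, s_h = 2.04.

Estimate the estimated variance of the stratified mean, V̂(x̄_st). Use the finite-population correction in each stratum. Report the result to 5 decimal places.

V̂(x̄_st) ≈ 0.00535

V̂(x̄_st) = Σ W_h² (1 − n_h/N_h) s_h²/n_h, with W_h = N_h/N and N = 4475:
  stratum Region I: (1325/4475)²·(1 − 326/1325)·1.22²/326 = 0.000301785
  stratum Region II: (950/4475)²·(1 − 175/950)·1.22²/175 = 0.000312695
  stratum Region III: (875/4475)²·(1 − 201/875)·0.76²/201 = 8.46278e-05
  stratum Region IV: (1325/4475)²·(1 − 74/1325)·2.04²/74 = 0.00465496
V̂(x̄_st) = 0.00535407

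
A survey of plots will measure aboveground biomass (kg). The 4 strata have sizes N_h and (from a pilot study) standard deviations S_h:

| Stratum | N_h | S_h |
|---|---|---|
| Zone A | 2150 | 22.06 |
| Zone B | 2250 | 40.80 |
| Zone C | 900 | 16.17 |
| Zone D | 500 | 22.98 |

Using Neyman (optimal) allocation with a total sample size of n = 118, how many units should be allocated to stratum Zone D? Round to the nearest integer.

8

Neyman allocation: n_h = n · N_h S_h / Σ N_i S_i, with n = 118.
  stratum Zone A: N_h·S_h = 2150·22.06 = 47429.00
  stratum Zone B: N_h·S_h = 2250·40.80 = 91800.00
  stratum Zone C: N_h·S_h = 900·16.17 = 14553.00
  stratum Zone D: N_h·S_h = 500·22.98 = 11490.00
Σ N_h S_h = 165272.00
n for stratum Zone D = 118·11490.00/165272.00 = 8.204 → 8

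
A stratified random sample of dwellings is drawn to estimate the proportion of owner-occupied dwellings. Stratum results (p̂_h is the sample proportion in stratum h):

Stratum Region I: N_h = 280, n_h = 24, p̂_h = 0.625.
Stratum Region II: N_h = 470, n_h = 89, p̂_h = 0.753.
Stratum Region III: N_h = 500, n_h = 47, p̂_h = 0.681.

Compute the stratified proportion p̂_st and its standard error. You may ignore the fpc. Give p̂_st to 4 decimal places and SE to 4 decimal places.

p̂_st ≈ 0.6955, SE ≈ 0.0396

N = 1250; stratum weights W_h = N_h/N.
p̂_st = Σ W_h p̂_h = (280·0.625 + 470·0.753 + 500·0.681)/1250 = 0.69553
V̂(p̂_st) = Σ W_h² p̂_h(1−p̂_h)/(n_h−1):
  stratum Region I: (280/1250)²·0.625·0.375/23 = 0.000511304
  stratum Region II: (470/1250)²·0.753·0.247/88 = 0.000298803
  stratum Region III: (500/1250)²·0.681·0.319/46 = 0.000755614
V̂(p̂_st) = 0.00156572; SE = √V̂ = 0.0395692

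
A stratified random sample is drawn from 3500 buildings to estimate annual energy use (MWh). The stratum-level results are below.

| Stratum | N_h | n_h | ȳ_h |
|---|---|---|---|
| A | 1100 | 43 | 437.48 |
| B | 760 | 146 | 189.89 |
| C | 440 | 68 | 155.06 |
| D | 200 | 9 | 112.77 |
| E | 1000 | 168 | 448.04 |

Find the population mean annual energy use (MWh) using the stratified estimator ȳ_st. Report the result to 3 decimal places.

ȳ_st ≈ 332.676

N = Σ N_h = 3500. Stratum weights W_h = N_h/N.
ȳ_st = (1100·437.48 + 760·189.89 + 440·155.06 + 200·112.77 + 1000·448.04) / 3500 = 332.67566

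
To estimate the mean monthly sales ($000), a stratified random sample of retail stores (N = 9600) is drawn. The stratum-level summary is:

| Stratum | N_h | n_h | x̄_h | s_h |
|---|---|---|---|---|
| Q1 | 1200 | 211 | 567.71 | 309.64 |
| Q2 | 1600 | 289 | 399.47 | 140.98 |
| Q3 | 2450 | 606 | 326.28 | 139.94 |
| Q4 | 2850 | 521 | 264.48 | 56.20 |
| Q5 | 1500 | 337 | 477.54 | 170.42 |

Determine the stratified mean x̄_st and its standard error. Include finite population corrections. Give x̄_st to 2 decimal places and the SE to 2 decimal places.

x̄_st = Σ W_h x̄_h = (1200·567.71 + 1600·399.47 + 2450·326.28 + 2850·264.48 + 1500·477.54)/9600 = 373.94458
V̂(x̄_st) = Σ W_h² (1 − n_h/N_h) s_h²/n_h, with W_h = N_h/N and N = 9600:
  stratum Q1: (1200/9600)²·(1 − 211/1200)·309.64²/211 = 5.85149
  stratum Q2: (1600/9600)²·(1 − 289/1600)·140.98²/289 = 1.5653
  stratum Q3: (2450/9600)²·(1 − 606/2450)·139.94²/606 = 1.58415
  stratum Q4: (2850/9600)²·(1 − 521/2850)·56.20²/521 = 0.436623
  stratum Q5: (1500/9600)²·(1 − 337/1500)·170.42²/337 = 1.63132
V̂(x̄_st) = 11.0689
SE(x̄_st) = √11.0689 = 3.32699

x̄_st ≈ 373.94, SE ≈ 3.33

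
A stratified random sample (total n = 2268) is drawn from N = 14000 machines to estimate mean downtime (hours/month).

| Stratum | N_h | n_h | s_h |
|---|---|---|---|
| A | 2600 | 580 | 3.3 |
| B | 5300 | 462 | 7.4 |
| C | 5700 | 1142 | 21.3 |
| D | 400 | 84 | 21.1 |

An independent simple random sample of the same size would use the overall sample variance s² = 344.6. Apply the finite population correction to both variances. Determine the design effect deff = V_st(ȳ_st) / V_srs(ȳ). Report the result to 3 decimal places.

deff ≈ 0.566

V̂(ȳ_st) = Σ W_h² (1 − n_h/N_h) s_h²/n_h, with W_h = N_h/N and N = 14000:
  stratum A: (2600/14000)²·(1 − 580/2600)·3.3²/580 = 0.000503116
  stratum B: (5300/14000)²·(1 − 462/5300)·7.4²/462 = 0.0155063
  stratum C: (5700/14000)²·(1 − 1142/5700)·21.3²/1142 = 0.0526606
  stratum D: (400/14000)²·(1 − 84/400)·21.1²/84 = 0.00341804
V_st = 0.0720881
V_srs = (1 − 2268/14000)·344.6/2268 = 0.127326
deff = V_st / V_srs = 0.0720881/0.127326 = 0.5662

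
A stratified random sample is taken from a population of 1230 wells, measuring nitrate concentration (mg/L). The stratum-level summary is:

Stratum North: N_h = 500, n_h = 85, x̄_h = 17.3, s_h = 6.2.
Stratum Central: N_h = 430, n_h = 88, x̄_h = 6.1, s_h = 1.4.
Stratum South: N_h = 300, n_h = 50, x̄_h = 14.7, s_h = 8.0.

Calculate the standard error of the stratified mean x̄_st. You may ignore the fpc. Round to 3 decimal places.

V̂(x̄_st) = Σ W_h² s_h²/n_h, with W_h = N_h/N and N = 1230:
  stratum North: (500/1230)²·6.2²/85 = 0.0747299
  stratum Central: (430/1230)²·1.4²/88 = 0.00272208
  stratum South: (300/1230)²·8.0²/50 = 0.0761452
V̂(x̄_st) = 0.153597
SE(x̄_st) = √0.153597 = 0.391915

SE(x̄_st) ≈ 0.392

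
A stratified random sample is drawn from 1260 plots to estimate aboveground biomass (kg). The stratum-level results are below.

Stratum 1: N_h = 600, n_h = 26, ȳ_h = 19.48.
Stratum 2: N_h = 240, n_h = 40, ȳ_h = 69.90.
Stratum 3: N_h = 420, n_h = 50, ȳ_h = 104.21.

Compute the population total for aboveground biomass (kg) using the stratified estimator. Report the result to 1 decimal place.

τ̂_st = Σ N_h ȳ_h = 600·19.48 + 240·69.90 + 420·104.21 = 72232.2

τ̂_st ≈ 72232.2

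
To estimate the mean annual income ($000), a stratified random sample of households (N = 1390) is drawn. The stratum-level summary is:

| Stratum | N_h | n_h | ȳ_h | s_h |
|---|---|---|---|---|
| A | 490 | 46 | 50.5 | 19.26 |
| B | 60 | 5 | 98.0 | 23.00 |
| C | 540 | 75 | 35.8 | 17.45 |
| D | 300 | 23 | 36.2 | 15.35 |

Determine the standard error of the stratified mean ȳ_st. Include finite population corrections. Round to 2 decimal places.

V̂(ȳ_st) = Σ W_h² (1 − n_h/N_h) s_h²/n_h, with W_h = N_h/N and N = 1390:
  stratum A: (490/1390)²·(1 − 46/490)·19.26²/46 = 0.908038
  stratum B: (60/1390)²·(1 − 5/60)·23.00²/5 = 0.180705
  stratum C: (540/1390)²·(1 − 75/540)·17.45²/75 = 0.527651
  stratum D: (300/1390)²·(1 − 23/300)·15.35²/23 = 0.440616
V̂(ȳ_st) = 2.05701
SE(ȳ_st) = √2.05701 = 1.43423

SE(ȳ_st) ≈ 1.43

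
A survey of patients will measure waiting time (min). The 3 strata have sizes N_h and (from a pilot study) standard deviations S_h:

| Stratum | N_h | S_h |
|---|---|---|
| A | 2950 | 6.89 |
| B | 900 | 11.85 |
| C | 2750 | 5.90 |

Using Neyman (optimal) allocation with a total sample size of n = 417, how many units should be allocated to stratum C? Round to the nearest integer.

Neyman allocation: n_h = n · N_h S_h / Σ N_i S_i, with n = 417.
  stratum A: N_h·S_h = 2950·6.89 = 20325.50
  stratum B: N_h·S_h = 900·11.85 = 10665.00
  stratum C: N_h·S_h = 2750·5.90 = 16225.00
Σ N_h S_h = 47215.50
n for stratum C = 417·16225.00/47215.50 = 143.297 → 143

143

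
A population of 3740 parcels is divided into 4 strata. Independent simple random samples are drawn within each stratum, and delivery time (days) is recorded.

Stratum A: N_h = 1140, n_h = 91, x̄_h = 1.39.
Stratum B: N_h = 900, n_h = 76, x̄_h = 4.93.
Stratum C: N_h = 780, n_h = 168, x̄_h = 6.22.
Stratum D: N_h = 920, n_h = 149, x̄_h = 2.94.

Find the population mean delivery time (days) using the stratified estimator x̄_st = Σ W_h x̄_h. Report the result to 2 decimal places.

x̄_st ≈ 3.63

N = Σ N_h = 3740. Stratum weights W_h = N_h/N.
x̄_st = (1140·1.39 + 900·4.93 + 780·6.22 + 920·2.94) / 3740 = 3.6305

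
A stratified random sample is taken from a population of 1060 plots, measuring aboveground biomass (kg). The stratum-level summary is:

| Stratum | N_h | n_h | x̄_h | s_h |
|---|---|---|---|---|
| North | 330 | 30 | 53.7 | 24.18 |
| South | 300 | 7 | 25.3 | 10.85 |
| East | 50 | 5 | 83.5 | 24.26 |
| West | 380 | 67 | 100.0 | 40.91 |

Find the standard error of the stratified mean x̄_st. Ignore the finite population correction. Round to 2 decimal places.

V̂(x̄_st) = Σ W_h² s_h²/n_h, with W_h = N_h/N and N = 1060:
  stratum North: (330/1060)²·24.18²/30 = 1.88889
  stratum South: (300/1060)²·10.85²/7 = 1.34708
  stratum East: (50/1060)²·24.26²/5 = 0.261903
  stratum West: (380/1060)²·40.91²/67 = 3.21026
V̂(x̄_st) = 6.70813
SE(x̄_st) = √6.70813 = 2.59001

SE(x̄_st) ≈ 2.59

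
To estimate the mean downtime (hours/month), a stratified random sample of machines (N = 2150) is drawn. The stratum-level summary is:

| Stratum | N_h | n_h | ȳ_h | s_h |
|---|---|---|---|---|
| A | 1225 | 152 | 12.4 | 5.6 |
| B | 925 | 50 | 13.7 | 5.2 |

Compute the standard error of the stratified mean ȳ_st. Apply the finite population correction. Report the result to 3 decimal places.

SE(ȳ_st) ≈ 0.392

V̂(ȳ_st) = Σ W_h² (1 − n_h/N_h) s_h²/n_h, with W_h = N_h/N and N = 2150:
  stratum A: (1225/2150)²·(1 − 152/1225)·5.6²/152 = 0.0586667
  stratum B: (925/2150)²·(1 − 50/925)·5.2²/50 = 0.0946912
V̂(ȳ_st) = 0.153358
SE(ȳ_st) = √0.153358 = 0.391609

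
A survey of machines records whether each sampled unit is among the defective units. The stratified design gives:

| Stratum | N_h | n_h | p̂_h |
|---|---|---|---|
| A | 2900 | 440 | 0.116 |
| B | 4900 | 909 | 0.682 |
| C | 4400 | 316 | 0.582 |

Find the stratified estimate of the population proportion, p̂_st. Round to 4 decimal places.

p̂_st ≈ 0.5114

N = 12200; stratum weights W_h = N_h/N.
p̂_st = Σ W_h p̂_h = (2900·0.116 + 4900·0.682 + 4400·0.582)/12200 = 0.51139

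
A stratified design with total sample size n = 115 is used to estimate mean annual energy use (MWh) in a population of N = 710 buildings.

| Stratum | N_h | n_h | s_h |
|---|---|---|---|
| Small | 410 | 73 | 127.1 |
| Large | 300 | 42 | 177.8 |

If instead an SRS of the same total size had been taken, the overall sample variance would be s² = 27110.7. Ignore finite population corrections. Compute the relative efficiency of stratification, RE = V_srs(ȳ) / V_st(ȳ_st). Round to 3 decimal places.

RE ≈ 1.132

V̂(ȳ_st) = Σ W_h² s_h²/n_h, with W_h = N_h/N and N = 710:
  stratum Small: (410/710)²·127.1²/73 = 73.7937
  stratum Large: (300/710)²·177.8²/42 = 134.382
V_st = 208.175
V_srs = s²/n = 27110.7/115 = 235.745
Relative efficiency = V_srs / V_st = 235.745/208.175 = 1.1324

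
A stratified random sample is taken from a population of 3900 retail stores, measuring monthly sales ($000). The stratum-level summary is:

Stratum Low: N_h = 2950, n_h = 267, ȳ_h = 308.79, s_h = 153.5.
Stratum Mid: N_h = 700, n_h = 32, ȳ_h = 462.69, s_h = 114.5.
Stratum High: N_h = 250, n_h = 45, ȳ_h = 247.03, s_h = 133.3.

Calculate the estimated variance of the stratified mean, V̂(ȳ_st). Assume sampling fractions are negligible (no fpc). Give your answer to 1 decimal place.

V̂(ȳ_st) = Σ W_h² s_h²/n_h, with W_h = N_h/N and N = 3900:
  stratum Low: (2950/3900)²·153.5²/267 = 50.4917
  stratum Mid: (700/3900)²·114.5²/32 = 13.1986
  stratum High: (250/3900)²·133.3²/45 = 1.62255
V̂(ȳ_st) = 65.3129

V̂(ȳ_st) ≈ 65.3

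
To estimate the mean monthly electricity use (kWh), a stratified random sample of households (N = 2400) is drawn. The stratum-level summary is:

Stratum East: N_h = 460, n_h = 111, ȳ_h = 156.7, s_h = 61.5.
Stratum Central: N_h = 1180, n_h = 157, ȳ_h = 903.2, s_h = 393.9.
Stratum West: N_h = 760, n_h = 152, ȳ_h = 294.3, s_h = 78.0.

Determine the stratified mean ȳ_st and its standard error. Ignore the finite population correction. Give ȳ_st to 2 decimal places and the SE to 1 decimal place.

ȳ_st ≈ 567.30, SE ≈ 15.6

ȳ_st = Σ W_h ȳ_h = (460·156.7 + 1180·903.2 + 760·294.3)/2400 = 567.30250
V̂(ȳ_st) = Σ W_h² s_h²/n_h, with W_h = N_h/N and N = 2400:
  stratum East: (460/2400)²·61.5²/111 = 1.25176
  stratum Central: (1180/2400)²·393.9²/157 = 238.899
  stratum West: (760/2400)²·78.0²/152 = 4.01375
V̂(ȳ_st) = 244.164
SE(ȳ_st) = √244.164 = 15.6258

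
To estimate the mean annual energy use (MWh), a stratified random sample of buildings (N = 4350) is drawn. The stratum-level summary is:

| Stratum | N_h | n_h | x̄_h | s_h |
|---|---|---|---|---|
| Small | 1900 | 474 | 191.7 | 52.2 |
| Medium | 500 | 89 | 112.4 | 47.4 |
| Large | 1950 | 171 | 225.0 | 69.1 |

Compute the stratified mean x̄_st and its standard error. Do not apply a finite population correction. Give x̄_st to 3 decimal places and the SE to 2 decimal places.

x̄_st = Σ W_h x̄_h = (1900·191.7 + 500·112.4 + 1950·225.0)/4350 = 197.51264
V̂(x̄_st) = Σ W_h² s_h²/n_h, with W_h = N_h/N and N = 4350:
  stratum Small: (1900/4350)²·52.2²/474 = 1.09671
  stratum Medium: (500/4350)²·47.4²/89 = 0.333525
  stratum Large: (1950/4350)²·69.1²/171 = 5.61113
V̂(x̄_st) = 7.04137
SE(x̄_st) = √7.04137 = 2.65356

x̄_st ≈ 197.513, SE ≈ 2.65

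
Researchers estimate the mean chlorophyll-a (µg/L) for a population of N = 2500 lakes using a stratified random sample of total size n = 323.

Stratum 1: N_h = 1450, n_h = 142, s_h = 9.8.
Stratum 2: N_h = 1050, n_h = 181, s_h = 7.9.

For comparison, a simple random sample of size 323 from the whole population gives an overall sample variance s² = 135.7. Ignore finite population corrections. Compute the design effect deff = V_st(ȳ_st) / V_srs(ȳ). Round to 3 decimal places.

deff ≈ 0.686

V̂(ȳ_st) = Σ W_h² s_h²/n_h, with W_h = N_h/N and N = 2500:
  stratum 1: (1450/2500)²·9.8²/142 = 0.22752
  stratum 2: (1050/2500)²·7.9²/181 = 0.0608239
V_st = 0.288344
V_srs = s²/n = 135.7/323 = 0.420124
deff = V_st / V_srs = 0.288344/0.420124 = 0.6863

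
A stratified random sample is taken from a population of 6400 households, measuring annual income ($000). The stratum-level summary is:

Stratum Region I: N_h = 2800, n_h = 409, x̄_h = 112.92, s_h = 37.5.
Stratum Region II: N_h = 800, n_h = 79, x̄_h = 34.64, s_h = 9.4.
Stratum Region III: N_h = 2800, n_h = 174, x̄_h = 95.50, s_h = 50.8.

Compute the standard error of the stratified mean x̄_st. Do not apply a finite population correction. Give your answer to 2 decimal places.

SE(x̄_st) ≈ 1.87

V̂(x̄_st) = Σ W_h² s_h²/n_h, with W_h = N_h/N and N = 6400:
  stratum Region I: (2800/6400)²·37.5²/409 = 0.658105
  stratum Region II: (800/6400)²·9.4²/79 = 0.0174763
  stratum Region III: (2800/6400)²·50.8²/174 = 2.8388
V̂(x̄_st) = 3.51438
SE(x̄_st) = √3.51438 = 1.87467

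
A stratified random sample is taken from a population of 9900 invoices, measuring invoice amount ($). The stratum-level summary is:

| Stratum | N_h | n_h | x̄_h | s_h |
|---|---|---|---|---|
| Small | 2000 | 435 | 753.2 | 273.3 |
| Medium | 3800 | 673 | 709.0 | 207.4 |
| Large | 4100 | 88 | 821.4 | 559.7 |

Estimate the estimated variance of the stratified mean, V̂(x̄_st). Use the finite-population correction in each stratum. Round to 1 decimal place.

V̂(x̄_st) = Σ W_h² (1 − n_h/N_h) s_h²/n_h, with W_h = N_h/N and N = 9900:
  stratum Small: (2000/9900)²·(1 − 435/2000)·273.3²/435 = 5.48358
  stratum Medium: (3800/9900)²·(1 − 673/3800)·207.4²/673 = 7.74896
  stratum Large: (4100/9900)²·(1 − 88/4100)·559.7²/88 = 597.451
V̂(x̄_st) = 610.684

V̂(x̄_st) ≈ 610.7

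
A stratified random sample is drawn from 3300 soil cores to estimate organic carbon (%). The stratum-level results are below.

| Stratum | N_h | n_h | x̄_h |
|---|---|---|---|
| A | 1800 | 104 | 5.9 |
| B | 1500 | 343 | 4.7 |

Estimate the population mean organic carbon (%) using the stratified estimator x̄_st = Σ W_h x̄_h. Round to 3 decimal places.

N = Σ N_h = 3300. Stratum weights W_h = N_h/N.
x̄_st = (1800·5.9 + 1500·4.7) / 3300 = 5.35455

x̄_st ≈ 5.355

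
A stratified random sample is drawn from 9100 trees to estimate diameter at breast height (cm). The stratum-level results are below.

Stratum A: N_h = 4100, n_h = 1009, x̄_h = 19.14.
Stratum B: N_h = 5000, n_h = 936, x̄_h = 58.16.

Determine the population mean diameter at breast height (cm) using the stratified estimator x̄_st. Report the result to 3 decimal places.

x̄_st ≈ 40.580

N = Σ N_h = 9100. Stratum weights W_h = N_h/N.
x̄_st = (4100·19.14 + 5000·58.16) / 9100 = 40.57956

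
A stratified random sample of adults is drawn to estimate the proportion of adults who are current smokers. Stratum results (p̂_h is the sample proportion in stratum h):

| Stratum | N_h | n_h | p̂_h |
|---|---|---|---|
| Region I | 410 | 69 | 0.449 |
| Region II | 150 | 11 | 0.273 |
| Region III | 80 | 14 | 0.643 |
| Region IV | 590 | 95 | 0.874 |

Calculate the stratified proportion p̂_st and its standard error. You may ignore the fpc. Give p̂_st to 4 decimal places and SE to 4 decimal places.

N = 1230; stratum weights W_h = N_h/N.
p̂_st = Σ W_h p̂_h = (410·0.449 + 150·0.273 + 80·0.643 + 590·0.874)/1230 = 0.64402
V̂(p̂_st) = Σ W_h² p̂_h(1−p̂_h)/(n_h−1):
  stratum Region I: (410/1230)²·0.449·0.551/68 = 0.000404247
  stratum Region II: (150/1230)²·0.273·0.727/10 = 0.000295168
  stratum Region III: (80/1230)²·0.643·0.357/13 = 7.46974e-05
  stratum Region IV: (590/1230)²·0.874·0.126/94 = 0.000269555
V̂(p̂_st) = 0.00104367; SE = √V̂ = 0.0323058

p̂_st ≈ 0.6440, SE ≈ 0.0323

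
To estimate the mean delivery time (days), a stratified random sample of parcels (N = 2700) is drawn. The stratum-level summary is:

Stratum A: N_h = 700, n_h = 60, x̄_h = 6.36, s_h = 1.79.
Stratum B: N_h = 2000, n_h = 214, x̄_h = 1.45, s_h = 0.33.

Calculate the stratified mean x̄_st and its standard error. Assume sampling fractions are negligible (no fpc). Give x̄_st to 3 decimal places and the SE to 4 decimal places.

x̄_st = Σ W_h x̄_h = (700·6.36 + 2000·1.45)/2700 = 2.72296
V̂(x̄_st) = Σ W_h² s_h²/n_h, with W_h = N_h/N and N = 2700:
  stratum A: (700/2700)²·1.79²/60 = 0.00358941
  stratum B: (2000/2700)²·0.33²/214 = 0.00027922
V̂(x̄_st) = 0.00386863
SE(x̄_st) = √0.00386863 = 0.0621983

x̄_st ≈ 2.723, SE ≈ 0.0622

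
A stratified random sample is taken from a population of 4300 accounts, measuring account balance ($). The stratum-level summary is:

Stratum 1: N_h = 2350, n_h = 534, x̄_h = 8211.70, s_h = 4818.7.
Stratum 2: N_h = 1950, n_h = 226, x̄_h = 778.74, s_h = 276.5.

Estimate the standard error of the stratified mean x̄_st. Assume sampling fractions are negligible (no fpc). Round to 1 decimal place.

SE(x̄_st) ≈ 114.3

V̂(x̄_st) = Σ W_h² s_h²/n_h, with W_h = N_h/N and N = 4300:
  stratum 1: (2350/4300)²·4818.7²/534 = 12987.3
  stratum 2: (1950/4300)²·276.5²/226 = 69.5687
V̂(x̄_st) = 13056.8
SE(x̄_st) = √13056.8 = 114.266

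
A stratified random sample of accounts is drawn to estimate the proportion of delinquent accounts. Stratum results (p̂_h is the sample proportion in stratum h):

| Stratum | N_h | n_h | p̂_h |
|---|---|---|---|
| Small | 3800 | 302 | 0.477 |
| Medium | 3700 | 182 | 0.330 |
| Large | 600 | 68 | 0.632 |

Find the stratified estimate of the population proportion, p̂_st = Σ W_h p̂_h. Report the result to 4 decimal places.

p̂_st ≈ 0.4213

N = 8100; stratum weights W_h = N_h/N.
p̂_st = Σ W_h p̂_h = (3800·0.477 + 3700·0.330 + 600·0.632)/8100 = 0.42133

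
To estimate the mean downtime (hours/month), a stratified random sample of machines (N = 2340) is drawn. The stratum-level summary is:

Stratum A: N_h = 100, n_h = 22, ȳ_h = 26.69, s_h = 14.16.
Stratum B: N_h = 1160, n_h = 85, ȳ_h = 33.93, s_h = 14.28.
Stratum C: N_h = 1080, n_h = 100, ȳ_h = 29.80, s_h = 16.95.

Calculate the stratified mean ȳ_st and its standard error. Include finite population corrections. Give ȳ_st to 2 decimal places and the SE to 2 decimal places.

ȳ_st ≈ 31.71, SE ≈ 1.06

ȳ_st = Σ W_h ȳ_h = (100·26.69 + 1160·33.93 + 1080·29.80)/2340 = 31.71444
V̂(ȳ_st) = Σ W_h² (1 − n_h/N_h) s_h²/n_h, with W_h = N_h/N and N = 2340:
  stratum A: (100/2340)²·(1 − 22/100)·14.16²/22 = 0.0129828
  stratum B: (1160/2340)²·(1 − 85/1160)·14.28²/85 = 0.546352
  stratum C: (1080/2340)²·(1 − 100/1080)·16.95²/100 = 0.555338
V̂(ȳ_st) = 1.11467
SE(ȳ_st) = √1.11467 = 1.05578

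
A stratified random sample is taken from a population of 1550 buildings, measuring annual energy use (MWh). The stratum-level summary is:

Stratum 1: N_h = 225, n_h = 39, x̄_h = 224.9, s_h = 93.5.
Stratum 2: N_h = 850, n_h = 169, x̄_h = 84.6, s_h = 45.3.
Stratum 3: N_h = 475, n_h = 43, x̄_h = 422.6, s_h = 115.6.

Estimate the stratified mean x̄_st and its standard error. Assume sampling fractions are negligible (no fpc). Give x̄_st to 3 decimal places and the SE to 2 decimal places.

x̄_st = Σ W_h x̄_h = (225·224.9 + 850·84.6 + 475·422.6)/1550 = 208.54677
V̂(x̄_st) = Σ W_h² s_h²/n_h, with W_h = N_h/N and N = 1550:
  stratum 1: (225/1550)²·93.5²/39 = 4.72346
  stratum 2: (850/1550)²·45.3²/169 = 3.65161
  stratum 3: (475/1550)²·115.6²/43 = 29.1858
V̂(x̄_st) = 37.5608
SE(x̄_st) = √37.5608 = 6.12869

x̄_st ≈ 208.547, SE ≈ 6.13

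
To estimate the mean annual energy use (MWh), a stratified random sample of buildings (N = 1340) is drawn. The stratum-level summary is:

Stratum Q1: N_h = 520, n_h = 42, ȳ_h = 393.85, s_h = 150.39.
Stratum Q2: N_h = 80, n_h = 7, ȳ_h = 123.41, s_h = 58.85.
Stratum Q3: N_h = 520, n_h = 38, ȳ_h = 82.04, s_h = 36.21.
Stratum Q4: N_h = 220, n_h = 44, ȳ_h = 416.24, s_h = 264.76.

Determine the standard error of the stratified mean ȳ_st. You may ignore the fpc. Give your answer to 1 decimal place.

V̂(ȳ_st) = Σ W_h² s_h²/n_h, with W_h = N_h/N and N = 1340:
  stratum Q1: (520/1340)²·150.39²/42 = 81.0934
  stratum Q2: (80/1340)²·58.85²/7 = 1.76346
  stratum Q3: (520/1340)²·36.21²/38 = 5.19602
  stratum Q4: (220/1340)²·264.76²/44 = 42.9426
V̂(ȳ_st) = 130.995
SE(ȳ_st) = √130.995 = 11.4453

SE(ȳ_st) ≈ 11.4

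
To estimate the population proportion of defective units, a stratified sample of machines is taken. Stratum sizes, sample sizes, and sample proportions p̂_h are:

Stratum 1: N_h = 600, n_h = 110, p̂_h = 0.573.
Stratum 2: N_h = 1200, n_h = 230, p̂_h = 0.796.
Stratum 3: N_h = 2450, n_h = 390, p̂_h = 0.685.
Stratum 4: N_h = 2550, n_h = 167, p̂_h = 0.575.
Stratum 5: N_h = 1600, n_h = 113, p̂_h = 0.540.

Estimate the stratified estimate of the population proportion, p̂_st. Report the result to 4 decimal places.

N = 8400; stratum weights W_h = N_h/N.
p̂_st = Σ W_h p̂_h = (600·0.573 + 1200·0.796 + 2450·0.685 + 2550·0.575 + 1600·0.540)/8400 = 0.63185

p̂_st ≈ 0.6318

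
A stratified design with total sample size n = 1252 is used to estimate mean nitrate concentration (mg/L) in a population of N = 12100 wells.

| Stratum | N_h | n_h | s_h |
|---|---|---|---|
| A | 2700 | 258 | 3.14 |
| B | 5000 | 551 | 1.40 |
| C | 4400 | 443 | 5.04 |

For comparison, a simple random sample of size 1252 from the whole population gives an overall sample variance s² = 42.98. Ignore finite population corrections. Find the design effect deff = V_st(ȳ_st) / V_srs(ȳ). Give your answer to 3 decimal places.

deff ≈ 0.294

V̂(ȳ_st) = Σ W_h² s_h²/n_h, with W_h = N_h/N and N = 12100:
  stratum A: (2700/12100)²·3.14²/258 = 0.00190281
  stratum B: (5000/12100)²·1.40²/551 = 0.000607399
  stratum C: (4400/12100)²·5.04²/443 = 0.00758214
V_st = 0.0100924
V_srs = s²/n = 42.98/1252 = 0.0343291
deff = V_st / V_srs = 0.0100924/0.0343291 = 0.2940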